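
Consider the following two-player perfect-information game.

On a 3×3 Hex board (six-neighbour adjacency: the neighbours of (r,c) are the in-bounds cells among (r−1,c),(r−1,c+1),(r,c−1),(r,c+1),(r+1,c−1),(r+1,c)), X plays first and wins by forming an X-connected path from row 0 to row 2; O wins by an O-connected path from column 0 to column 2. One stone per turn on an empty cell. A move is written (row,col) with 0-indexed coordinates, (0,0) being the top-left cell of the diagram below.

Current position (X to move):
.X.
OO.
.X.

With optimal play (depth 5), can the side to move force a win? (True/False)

X winning at [.X./OO./.X.]: False

p1 X@[.X./OO./.X.]: (0,0)[XX./OO./.X.]-1* (0,2)[.XX/OO./.X.]-1 (1,2)[.X./OOX/.X.]-1 (2,0)[.X./OO./XX.]-1 (2,2)[.X./OO./.XX]-1
p2 O@[XX./OO./.X.]: (0,2)[XXO/OO./.X.]+1* (1,2)[XX./OOO/.X.]+1 (2,0)[XX./OO./OX.]+1 (2,2)[XX./OO./.XO]+1
p3 X@[XXO/OO./.X.] terminal -1; root [.X./OO./.X.] d5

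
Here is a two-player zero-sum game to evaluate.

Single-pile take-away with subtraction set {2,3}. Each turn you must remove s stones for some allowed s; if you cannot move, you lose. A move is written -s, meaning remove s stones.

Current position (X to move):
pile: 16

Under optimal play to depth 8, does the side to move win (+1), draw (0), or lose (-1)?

value(16, X) = -1

ply 1, X at 16 | -2=-1→14*; -3=-1→13
ply 2, O at 14 | -2=-1→12; -3=+1→11*
ply 3, X at 11 | -2=-1→9*; -3=-1→8
ply 4, O at 9 | -2=-1→7; -3=+1→6*
ply 5, X at 6 | -2=-1→4*; -3=-1→3
ply 6, O at 4 | -2=-1→2; -3=+1→1*
ply 7: 1 is terminal -1 (X); from 16 depth 8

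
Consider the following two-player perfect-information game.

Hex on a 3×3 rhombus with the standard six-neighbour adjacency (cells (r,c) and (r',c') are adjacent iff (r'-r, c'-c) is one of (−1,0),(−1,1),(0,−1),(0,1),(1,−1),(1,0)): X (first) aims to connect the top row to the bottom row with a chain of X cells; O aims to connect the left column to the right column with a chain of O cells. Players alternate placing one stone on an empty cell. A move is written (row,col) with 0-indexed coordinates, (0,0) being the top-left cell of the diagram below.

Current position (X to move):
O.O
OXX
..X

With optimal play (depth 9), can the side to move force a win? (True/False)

X winning at [O.O/OXX/..X]: True

[O.O/OXX/..X] X move#1: (0,1):+1/OXO/OXX/..X*, (2,0):-1/O.O/OXX/X.X, (2,1):-1/O.O/OXX/.XX
[OXO/OXX/..X] end (terminal -1, O#2); searched O.O/OXX/..X to 9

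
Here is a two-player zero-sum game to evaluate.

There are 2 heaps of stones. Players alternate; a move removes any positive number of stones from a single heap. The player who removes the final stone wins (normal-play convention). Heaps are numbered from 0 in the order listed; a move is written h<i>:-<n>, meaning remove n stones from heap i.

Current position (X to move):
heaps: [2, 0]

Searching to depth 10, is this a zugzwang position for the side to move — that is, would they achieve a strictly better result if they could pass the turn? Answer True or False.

ply 1, X at (2,0) | h0:-1=-1→(1,0); h0:-2=+1→(0,0)*
ply 2: (0,0) is terminal -1 (O); from (2,0) depth 10
suppose X passes — search the same position with O to move:
pass> ply 1, O at (2,0) | h0:-1=-1→(1,0); h0:-2=+1→(0,0)*
pass> ply 2: (0,0) is terminal -1 (X); from (2,0) depth 10
for X: play +1, pass -1

zugzwang((2,0), X) = False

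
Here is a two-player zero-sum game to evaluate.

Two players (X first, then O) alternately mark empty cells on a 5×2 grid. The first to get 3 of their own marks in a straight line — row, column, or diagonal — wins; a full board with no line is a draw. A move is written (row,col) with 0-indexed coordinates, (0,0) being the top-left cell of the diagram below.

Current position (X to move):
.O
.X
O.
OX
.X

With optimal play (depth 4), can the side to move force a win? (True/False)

X winning at [.O/.X/O./OX/.X]: True

ply 1, X at .O/.X/O./OX/.X | (0,0)=-1→XO/.X/O./OX/.X; (1,0)=-1→.O/XX/O./OX/.X; (2,1)=+1→.O/.X/OX/OX/.X*; (4,0)=-1→.O/.X/O./OX/XX
ply 2: .O/.X/OX/OX/.X is terminal -1 (O); from .O/.X/O./OX/.X depth 4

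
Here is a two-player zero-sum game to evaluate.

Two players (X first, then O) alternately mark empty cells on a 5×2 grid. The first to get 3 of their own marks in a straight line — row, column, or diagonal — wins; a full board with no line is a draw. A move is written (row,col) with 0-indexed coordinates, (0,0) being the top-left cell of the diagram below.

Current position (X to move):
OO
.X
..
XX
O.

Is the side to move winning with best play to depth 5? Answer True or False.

X winning at [OO/.X/../XX/O.]: True

p1 X@[OO/.X/../XX/O.]: (1,0)[OO/XX/../XX/O.]+1* (2,0)[OO/.X/X./XX/O.]+1 (2,1)[OO/.X/.X/XX/O.]+1 (4,1)[OO/.X/../XX/OX]+0
p2 O@[OO/XX/../XX/O.]: (2,0)[OO/XX/O./XX/O.]-1* (2,1)[OO/XX/.O/XX/O.]-1 (4,1)[OO/XX/../XX/OO]-1
p3 X@[OO/XX/O./XX/O.]: (2,1)[OO/XX/OX/XX/O.]+1* (4,1)[OO/XX/O./XX/OX]+0
p4 O@[OO/XX/OX/XX/O.] terminal -1; root [OO/.X/../XX/O.] d5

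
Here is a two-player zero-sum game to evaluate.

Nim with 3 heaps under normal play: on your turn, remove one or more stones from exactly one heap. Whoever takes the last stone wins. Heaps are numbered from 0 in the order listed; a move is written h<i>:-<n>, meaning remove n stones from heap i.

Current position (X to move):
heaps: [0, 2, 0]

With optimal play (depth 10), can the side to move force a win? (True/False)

X winning at [(0,2,0)]: True

p1 X@[(0,2,0)]: h1:-1[(0,1,0)]-1 h1:-2[(0,0,0)]+1*
p2 O@[(0,0,0)] terminal -1; root [(0,2,0)] d10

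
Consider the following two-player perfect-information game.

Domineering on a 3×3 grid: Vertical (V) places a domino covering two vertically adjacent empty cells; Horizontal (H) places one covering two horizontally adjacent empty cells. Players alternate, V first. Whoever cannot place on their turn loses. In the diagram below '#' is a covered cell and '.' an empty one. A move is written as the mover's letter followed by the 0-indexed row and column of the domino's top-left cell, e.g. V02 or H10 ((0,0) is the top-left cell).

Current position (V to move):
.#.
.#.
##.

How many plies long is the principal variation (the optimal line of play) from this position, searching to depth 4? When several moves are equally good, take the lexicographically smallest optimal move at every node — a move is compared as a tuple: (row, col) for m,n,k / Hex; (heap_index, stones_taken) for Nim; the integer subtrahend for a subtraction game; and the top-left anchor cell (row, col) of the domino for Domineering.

PV length from [.#./.#./##.]: 1 ply

[.#./.#./##.] V move#1: V00:+1/##./##./##.*, V02:+1/.##/.##/##., V12:+1/.#./.##/###
[##./##./##.] end (terminal -1, H#2); searched .#./.#./##. to 4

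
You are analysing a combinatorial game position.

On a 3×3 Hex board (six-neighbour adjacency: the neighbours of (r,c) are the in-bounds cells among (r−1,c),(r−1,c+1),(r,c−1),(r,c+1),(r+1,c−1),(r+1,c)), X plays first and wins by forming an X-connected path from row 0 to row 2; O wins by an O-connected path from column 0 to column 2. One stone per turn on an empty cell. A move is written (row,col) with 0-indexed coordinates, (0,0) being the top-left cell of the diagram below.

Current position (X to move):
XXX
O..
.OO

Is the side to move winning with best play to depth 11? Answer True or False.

X winning at [XXX/O../.OO]: False

[XXX/O../.OO] X move#1: (1,1):-1/XXX/OX./.OO*, (1,2):-1/XXX/O.X/.OO, (2,0):-1/XXX/O../XOO
[XXX/OX./.OO] O move#2: (1,2):-1/XXX/OXO/.OO, (2,0):+1/XXX/OX./OOO*
[XXX/OX./OOO] end (terminal -1, X#3); searched XXX/O../.OO to 11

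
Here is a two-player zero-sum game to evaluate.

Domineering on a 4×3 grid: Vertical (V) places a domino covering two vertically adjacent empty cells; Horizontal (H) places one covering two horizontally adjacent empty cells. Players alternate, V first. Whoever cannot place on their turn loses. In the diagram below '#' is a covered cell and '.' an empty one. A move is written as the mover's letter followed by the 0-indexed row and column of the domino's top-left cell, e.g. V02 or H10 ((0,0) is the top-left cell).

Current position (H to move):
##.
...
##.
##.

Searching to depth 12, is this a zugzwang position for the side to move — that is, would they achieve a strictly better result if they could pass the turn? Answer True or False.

zugzwang(##./.../##./##., H) = False

p1 H@[##./.../##./##.]: H10[##./##./##./##.]-1* H11[##./.##/##./##.]-1
p2 V@[##./##./##./##.]: V02[###/###/##./##.]+1* V12[##./###/###/##.]+1 V22[##./##./###/###]+1
p3 H@[###/###/##./##.] terminal -1; root [##./.../##./##.] d12
if H skipped the turn, V would face:
~ p1 V@[##./.../##./##.]: V02[###/..#/##./##.]+1* V12[##./..#/###/##.]-1 V22[##./.../###/###]-1
~ p2 H@[###/..#/##./##.]: H10[###/###/##./##.]-1*
~ p3 V@[###/###/##./##.]: V22[###/###/###/###]+1*
~ p4 H@[###/###/###/###] terminal -1; root [##./.../##./##.] d12
compare (H): move=-1 vs pass=-1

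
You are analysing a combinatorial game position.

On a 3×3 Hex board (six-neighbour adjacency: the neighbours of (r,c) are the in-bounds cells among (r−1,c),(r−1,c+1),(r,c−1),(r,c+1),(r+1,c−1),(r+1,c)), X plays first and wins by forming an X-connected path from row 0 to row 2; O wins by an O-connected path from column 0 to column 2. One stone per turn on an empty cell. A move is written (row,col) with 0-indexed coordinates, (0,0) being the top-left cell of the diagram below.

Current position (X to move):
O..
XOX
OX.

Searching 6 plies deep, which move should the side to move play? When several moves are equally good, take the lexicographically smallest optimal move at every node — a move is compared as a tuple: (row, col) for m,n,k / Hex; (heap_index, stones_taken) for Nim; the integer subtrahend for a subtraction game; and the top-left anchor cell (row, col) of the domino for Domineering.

X's best at [O../XOX/OX.]: (0,2)

[O../XOX/OX.] X move#1: (0,1):-1/OX./XOX/OX., (0,2):+1/O.X/XOX/OX.*, (2,2):-1/O../XOX/OXX
[O.X/XOX/OX.] end (terminal -1, O#2); searched O../XOX/OX. to 6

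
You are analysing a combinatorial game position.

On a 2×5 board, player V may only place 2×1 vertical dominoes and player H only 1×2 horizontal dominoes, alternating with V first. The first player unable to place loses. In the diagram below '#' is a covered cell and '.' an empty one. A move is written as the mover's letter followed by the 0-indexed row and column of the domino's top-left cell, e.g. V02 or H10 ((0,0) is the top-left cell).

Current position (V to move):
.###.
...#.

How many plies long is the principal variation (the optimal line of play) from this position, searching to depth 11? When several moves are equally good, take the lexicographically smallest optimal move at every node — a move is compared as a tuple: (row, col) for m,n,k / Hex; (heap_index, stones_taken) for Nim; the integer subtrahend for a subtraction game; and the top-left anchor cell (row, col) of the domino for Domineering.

PV length from [.###./...#.]: 3 plies

ply 1, V at .###./...#. | V00=+1→####./#..#.*; V04=-1→.####/...##
ply 2, H at ####./#..#. | H11=-1→####./####.*
ply 3, V at ####./####. | V04=+1→#####/#####*
ply 4: #####/##### is terminal -1 (H); from .###./...#. depth 11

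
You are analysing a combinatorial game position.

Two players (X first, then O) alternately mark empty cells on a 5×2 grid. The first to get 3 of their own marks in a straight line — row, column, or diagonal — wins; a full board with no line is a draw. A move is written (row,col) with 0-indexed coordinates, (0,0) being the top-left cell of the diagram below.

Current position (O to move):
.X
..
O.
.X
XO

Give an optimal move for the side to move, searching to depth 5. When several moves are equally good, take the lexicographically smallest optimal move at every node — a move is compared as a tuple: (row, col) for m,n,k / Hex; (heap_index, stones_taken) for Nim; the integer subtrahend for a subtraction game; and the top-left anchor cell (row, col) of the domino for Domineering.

p1 O@[.X/../O./.X/XO]: (0,0)[OX/../O./.X/XO]+0 (1,0)[.X/O./O./.X/XO]+1* (1,1)[.X/.O/O./.X/XO]+0 (2,1)[.X/../OO/.X/XO]+0 (3,0)[.X/../O./OX/XO]+0
p2 X@[.X/O./O./.X/XO]: (0,0)[XX/O./O./.X/XO]-1* (1,1)[.X/OX/O./.X/XO]-1 (2,1)[.X/O./OX/.X/XO]-1 (3,0)[.X/O./O./XX/XO]-1
p3 O@[XX/O./O./.X/XO]: (1,1)[XX/OO/O./.X/XO]+0 (2,1)[XX/O./OO/.X/XO]+0 (3,0)[XX/O./O./OX/XO]+1*
p4 X@[XX/O./O./OX/XO] terminal -1; root [.X/../O./.X/XO] d5

O's best at [.X/../O./.X/XO]: (1,0)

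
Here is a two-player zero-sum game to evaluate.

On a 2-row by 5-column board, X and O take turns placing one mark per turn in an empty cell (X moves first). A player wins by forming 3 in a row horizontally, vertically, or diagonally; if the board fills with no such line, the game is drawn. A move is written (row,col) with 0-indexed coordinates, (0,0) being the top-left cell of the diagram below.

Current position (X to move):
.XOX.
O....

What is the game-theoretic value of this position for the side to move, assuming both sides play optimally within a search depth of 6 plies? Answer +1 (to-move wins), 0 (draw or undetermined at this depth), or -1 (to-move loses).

value(.XOX./O...., X) = 0

[.XOX./O....] X move#1: (0,0):+0/XXOX./O....*, (0,4):+0/.XOXX/O...., (1,1):+0/.XOX./OX..., (1,2):+0/.XOX./O.X.., (1,3):+0/.XOX./O..X., (1,4):+0/.XOX./O...X
[XXOX./O....] O move#2: (0,4):+0/XXOXO/O....*, (1,1):+0/XXOX./OO..., (1,2):+0/XXOX./O.O.., (1,3):+0/XXOX./O..O., (1,4):+0/XXOX./O...O
[XXOXO/O....] X move#3: (1,1):+0/XXOXO/OX...*, (1,2):+0/XXOXO/O.X.., (1,3):+0/XXOXO/O..X., (1,4):+0/XXOXO/O...X
[XXOXO/OX...] O move#4: (1,2):+0/XXOXO/OXO..*, (1,3):+0/XXOXO/OX.O., (1,4):+0/XXOXO/OX..O
[XXOXO/OXO..] X move#5: (1,3):+0/XXOXO/OXOX.*, (1,4):+0/XXOXO/OXO.X
[XXOXO/OXOX.] O move#6: (1,4):+0/XXOXO/OXOXO*
[XXOXO/OXOXO] end (terminal +0, X#7); searched .XOX./O.... to 6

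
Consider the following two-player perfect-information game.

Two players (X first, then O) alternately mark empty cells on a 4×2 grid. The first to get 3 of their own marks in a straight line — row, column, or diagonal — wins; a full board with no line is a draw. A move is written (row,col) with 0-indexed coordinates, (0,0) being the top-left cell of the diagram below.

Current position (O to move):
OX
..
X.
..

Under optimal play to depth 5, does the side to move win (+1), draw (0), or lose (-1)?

value(OX/../X./.., O) = 0

ply 1, O at OX/../X./.. | (1,0)=+0→OX/O./X./..*; (1,1)=+0→OX/.O/X./..; (2,1)=+0→OX/../XO/..; (3,0)=+0→OX/../X./O.; (3,1)=+0→OX/../X./.O
ply 2, X at OX/O./X./.. | (1,1)=+0→OX/OX/X./..*; (2,1)=+0→OX/O./XX/..; (3,0)=+0→OX/O./X./X.; (3,1)=+0→OX/O./X./.X
ply 3, O at OX/OX/X./.. | (2,1)=+0→OX/OX/XO/..*; (3,0)=-1→OX/OX/X./O.; (3,1)=-1→OX/OX/X./.O
ply 4, X at OX/OX/XO/.. | (3,0)=+0→OX/OX/XO/X.*; (3,1)=+0→OX/OX/XO/.X
ply 5, O at OX/OX/XO/X. | (3,1)=+0→OX/OX/XO/XO*
ply 6: OX/OX/XO/XO is terminal +0 (X); from OX/../X./.. depth 5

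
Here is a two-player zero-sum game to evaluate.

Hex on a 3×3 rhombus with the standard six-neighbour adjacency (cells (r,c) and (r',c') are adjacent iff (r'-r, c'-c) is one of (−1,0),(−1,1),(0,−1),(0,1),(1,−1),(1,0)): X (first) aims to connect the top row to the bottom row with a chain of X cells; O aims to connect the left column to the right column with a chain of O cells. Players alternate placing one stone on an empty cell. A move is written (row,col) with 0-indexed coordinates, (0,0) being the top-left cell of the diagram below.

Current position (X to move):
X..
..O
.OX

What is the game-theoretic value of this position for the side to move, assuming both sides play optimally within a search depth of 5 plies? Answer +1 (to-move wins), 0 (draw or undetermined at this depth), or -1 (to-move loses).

value(X../..O/.OX, X) = +1

p1 X@[X../..O/.OX]: (0,1)[XX./..O/.OX]-1 (0,2)[X.X/..O/.OX]-1 (1,0)[X../X.O/.OX]-1 (1,1)[X../.XO/.OX]-1 (2,0)[X../..O/XOX]+1*
p2 O@[X../..O/XOX]: (0,1)[XO./..O/XOX]-1* (0,2)[X.O/..O/XOX]-1 (1,0)[X../O.O/XOX]-1 (1,1)[X../.OO/XOX]-1
p3 X@[XO./..O/XOX]: (0,2)[XOX/..O/XOX]+1* (1,0)[XO./X.O/XOX]+1 (1,1)[XO./.XO/XOX]+1
p4 O@[XOX/..O/XOX]: (1,0)[XOX/O.O/XOX]-1* (1,1)[XOX/.OO/XOX]-1
p5 X@[XOX/O.O/XOX]: (1,1)[XOX/OXO/XOX]+1*
p6 O@[XOX/OXO/XOX] terminal -1; root [X../..O/.OX] d5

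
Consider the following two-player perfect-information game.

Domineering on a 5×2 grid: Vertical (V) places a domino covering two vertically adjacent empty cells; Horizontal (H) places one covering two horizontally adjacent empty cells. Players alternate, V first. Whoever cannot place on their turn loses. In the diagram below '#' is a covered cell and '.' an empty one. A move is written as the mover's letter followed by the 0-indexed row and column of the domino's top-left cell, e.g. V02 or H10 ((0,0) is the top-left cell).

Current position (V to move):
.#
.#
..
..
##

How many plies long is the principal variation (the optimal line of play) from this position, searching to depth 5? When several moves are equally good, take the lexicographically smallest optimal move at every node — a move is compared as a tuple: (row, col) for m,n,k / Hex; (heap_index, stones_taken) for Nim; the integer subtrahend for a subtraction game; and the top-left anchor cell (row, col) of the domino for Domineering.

PV length from [.#/.#/../../##]: 1 ply

p1 V@[.#/.#/../../##]: V00[##/##/../../##]-1 V10[.#/##/#./../##]-1 V20[.#/.#/#./#./##]+1* V21[.#/.#/.#/.#/##]+1
p2 H@[.#/.#/#./#./##] terminal -1; root [.#/.#/../../##] d5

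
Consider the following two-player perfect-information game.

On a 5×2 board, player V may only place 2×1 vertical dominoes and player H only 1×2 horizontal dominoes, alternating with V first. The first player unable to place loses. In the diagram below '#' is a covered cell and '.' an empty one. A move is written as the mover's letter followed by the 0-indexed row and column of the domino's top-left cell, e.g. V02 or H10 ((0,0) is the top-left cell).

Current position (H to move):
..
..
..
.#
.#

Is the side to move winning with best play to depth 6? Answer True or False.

ply 1, H at ../../../.#/.# | H00=-1→##/../../.#/.#; H10=+1→../##/../.#/.#*; H20=-1→../../##/.#/.#
ply 2, V at ../##/../.#/.# | V20=-1→../##/#./##/.#*; V30=-1→../##/../##/##
ply 3, H at ../##/#./##/.# | H00=+1→##/##/#./##/.#*
ply 4: ##/##/#./##/.# is terminal -1 (V); from ../../../.#/.# depth 6

H winning at [../../../.#/.#]: True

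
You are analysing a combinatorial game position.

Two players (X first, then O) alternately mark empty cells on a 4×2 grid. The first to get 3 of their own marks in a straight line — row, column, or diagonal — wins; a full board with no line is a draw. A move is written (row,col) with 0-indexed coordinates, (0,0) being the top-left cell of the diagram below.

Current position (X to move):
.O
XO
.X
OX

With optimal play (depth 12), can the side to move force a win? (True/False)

X winning at [.O/XO/.X/OX]: False

p1 X@[.O/XO/.X/OX]: (0,0)[XO/XO/.X/OX]+0* (2,0)[.O/XO/XX/OX]+0
p2 O@[XO/XO/.X/OX]: (2,0)[XO/XO/OX/OX]+0*
p3 X@[XO/XO/OX/OX] terminal +0; root [.O/XO/.X/OX] d12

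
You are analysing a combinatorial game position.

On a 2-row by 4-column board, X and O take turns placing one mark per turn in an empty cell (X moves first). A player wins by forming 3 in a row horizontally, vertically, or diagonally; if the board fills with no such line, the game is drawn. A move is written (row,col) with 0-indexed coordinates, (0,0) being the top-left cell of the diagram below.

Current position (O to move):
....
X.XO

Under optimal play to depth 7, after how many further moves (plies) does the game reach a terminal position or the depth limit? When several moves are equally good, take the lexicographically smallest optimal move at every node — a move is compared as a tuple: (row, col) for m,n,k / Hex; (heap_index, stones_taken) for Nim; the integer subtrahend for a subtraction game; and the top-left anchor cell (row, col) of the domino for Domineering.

[..../X.XO] O move#1: (0,0):-1/O.../X.XO, (0,1):-1/.O../X.XO, (0,2):-1/..O./X.XO, (0,3):-1/...O/X.XO, (1,1):+0/..../XOXO*
[..../XOXO] X move#2: (0,0):+0/X.../XOXO*, (0,1):+0/.X../XOXO, (0,2):+0/..X./XOXO, (0,3):+0/...X/XOXO
[X.../XOXO] O move#3: (0,1):+0/XO../XOXO*, (0,2):+0/X.O./XOXO, (0,3):+0/X..O/XOXO
[XO../XOXO] X move#4: (0,2):+0/XOX./XOXO*, (0,3):+0/XO.X/XOXO
[XOX./XOXO] O move#5: (0,3):+0/XOXO/XOXO*
[XOXO/XOXO] end (terminal +0, X#6); searched ..../X.XO to 7

PV length from [..../X.XO]: 5 plies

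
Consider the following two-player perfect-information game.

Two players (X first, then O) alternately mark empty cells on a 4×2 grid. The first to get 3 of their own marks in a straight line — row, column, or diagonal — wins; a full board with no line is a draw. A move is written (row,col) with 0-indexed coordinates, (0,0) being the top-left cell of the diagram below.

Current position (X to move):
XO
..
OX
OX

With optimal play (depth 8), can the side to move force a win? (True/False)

X winning at [XO/../OX/OX]: True

p1 X@[XO/../OX/OX]: (1,0)[XO/X./OX/OX]+0 (1,1)[XO/.X/OX/OX]+1*
p2 O@[XO/.X/OX/OX] terminal -1; root [XO/../OX/OX] d8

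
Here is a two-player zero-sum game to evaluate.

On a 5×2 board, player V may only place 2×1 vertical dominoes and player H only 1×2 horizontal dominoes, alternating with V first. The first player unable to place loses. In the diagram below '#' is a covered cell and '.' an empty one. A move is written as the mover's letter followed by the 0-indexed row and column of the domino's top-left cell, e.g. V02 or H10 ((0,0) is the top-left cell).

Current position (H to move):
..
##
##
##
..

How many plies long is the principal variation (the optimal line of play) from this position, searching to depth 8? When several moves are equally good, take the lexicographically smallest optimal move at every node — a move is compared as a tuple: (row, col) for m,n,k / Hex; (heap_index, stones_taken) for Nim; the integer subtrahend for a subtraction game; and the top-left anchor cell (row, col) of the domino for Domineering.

PV length from [../##/##/##/..]: 1 ply

ply 1, H at ../##/##/##/.. | H00=+1→##/##/##/##/..*; H40=+1→../##/##/##/##
ply 2: ##/##/##/##/.. is terminal -1 (V); from ../##/##/##/.. depth 8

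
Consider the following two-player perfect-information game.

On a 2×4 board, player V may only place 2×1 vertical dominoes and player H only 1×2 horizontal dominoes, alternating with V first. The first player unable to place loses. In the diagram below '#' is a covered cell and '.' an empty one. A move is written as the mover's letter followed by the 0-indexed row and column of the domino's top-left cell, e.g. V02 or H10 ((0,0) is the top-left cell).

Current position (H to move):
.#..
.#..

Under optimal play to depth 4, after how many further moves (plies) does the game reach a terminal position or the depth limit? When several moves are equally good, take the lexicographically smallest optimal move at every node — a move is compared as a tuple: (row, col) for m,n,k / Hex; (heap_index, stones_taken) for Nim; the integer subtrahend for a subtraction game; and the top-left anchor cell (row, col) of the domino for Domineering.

p1 H@[.#../.#..]: H02[.###/.#..]+1* H12[.#../.###]+1
p2 V@[.###/.#..]: V00[####/##..]-1*
p3 H@[####/##..]: H12[####/####]+1*
p4 V@[####/####] terminal -1; root [.#../.#..] d4

PV length from [.#../.#..]: 3 plies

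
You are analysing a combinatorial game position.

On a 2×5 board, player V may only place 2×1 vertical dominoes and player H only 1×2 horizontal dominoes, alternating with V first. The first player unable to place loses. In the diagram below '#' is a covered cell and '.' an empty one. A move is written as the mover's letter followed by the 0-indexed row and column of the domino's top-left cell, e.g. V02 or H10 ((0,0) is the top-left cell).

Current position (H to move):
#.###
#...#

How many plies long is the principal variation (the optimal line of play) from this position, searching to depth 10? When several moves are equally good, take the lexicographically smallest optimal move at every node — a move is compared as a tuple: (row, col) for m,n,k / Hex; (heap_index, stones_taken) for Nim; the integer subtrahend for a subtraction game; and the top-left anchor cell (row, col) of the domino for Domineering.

p1 H@[#.###/#...#]: H11[#.###/###.#]+1* H12[#.###/#.###]-1
p2 V@[#.###/###.#] terminal -1; root [#.###/#...#] d10

PV length from [#.###/#...#]: 1 ply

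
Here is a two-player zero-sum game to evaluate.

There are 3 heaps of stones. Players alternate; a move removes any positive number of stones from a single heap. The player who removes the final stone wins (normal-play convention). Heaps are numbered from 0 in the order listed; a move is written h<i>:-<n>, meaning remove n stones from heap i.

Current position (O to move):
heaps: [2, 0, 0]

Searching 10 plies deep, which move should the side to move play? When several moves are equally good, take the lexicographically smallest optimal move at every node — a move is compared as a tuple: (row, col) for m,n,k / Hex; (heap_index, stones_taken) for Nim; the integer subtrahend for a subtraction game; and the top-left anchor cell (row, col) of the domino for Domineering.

O's best at [(2,0,0)]: h0:-2

ply 1, O at (2,0,0) | h0:-1=-1→(1,0,0); h0:-2=+1→(0,0,0)*
ply 2: (0,0,0) is terminal -1 (X); from (2,0,0) depth 10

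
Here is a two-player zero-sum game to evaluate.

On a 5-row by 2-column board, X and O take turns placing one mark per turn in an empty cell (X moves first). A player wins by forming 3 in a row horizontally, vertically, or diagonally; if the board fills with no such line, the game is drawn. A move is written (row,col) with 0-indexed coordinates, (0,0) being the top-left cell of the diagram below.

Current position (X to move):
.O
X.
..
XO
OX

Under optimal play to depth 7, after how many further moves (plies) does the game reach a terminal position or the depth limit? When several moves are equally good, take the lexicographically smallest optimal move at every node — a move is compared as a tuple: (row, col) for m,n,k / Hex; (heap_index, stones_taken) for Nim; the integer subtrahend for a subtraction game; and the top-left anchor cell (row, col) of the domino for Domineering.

PV length from [.O/X./../XO/OX]: 1 ply

ply 1, X at .O/X./../XO/OX | (0,0)=+0→XO/X./../XO/OX; (1,1)=+0→.O/XX/../XO/OX; (2,0)=+1→.O/X./X./XO/OX*; (2,1)=+0→.O/X./.X/XO/OX
ply 2: .O/X./X./XO/OX is terminal -1 (O); from .O/X./../XO/OX depth 7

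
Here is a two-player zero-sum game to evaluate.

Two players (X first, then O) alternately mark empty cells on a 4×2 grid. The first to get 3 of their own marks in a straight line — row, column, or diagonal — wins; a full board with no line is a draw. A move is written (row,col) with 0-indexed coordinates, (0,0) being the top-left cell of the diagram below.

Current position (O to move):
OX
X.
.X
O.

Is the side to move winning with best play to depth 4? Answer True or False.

[OX/X./.X/O.] O move#1: (1,1):+0/OX/XO/.X/O.*, (2,0):-1/OX/X./OX/O., (3,1):-1/OX/X./.X/OO
[OX/XO/.X/O.] X move#2: (2,0):+0/OX/XO/XX/O.*, (3,1):+0/OX/XO/.X/OX
[OX/XO/XX/O.] O move#3: (3,1):+0/OX/XO/XX/OO*
[OX/XO/XX/OO] end (terminal +0, X#4); searched OX/X./.X/O. to 4

O winning at [OX/X./.X/O.]: False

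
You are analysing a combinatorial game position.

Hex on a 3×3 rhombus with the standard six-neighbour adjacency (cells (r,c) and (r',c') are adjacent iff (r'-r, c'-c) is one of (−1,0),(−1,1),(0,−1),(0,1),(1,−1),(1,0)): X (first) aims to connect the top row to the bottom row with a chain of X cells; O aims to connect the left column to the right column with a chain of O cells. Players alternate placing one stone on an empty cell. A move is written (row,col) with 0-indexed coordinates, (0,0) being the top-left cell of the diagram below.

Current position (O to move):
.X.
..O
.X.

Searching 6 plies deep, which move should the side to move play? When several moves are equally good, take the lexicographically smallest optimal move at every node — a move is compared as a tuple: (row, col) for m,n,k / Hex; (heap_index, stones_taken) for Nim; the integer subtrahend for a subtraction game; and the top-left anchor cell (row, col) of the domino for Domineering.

ply 1, O at .X./..O/.X. | (0,0)=-1→OX./..O/.X.; (0,2)=-1→.XO/..O/.X.; (1,0)=-1→.X./O.O/.X.; (1,1)=+1→.X./.OO/.X.*; (2,0)=-1→.X./..O/OX.; (2,2)=-1→.X./..O/.XO
ply 2, X at .X./.OO/.X. | (0,0)=-1→XX./.OO/.X.*; (0,2)=-1→.XX/.OO/.X.; (1,0)=-1→.X./XOO/.X.; (2,0)=-1→.X./.OO/XX.; (2,2)=-1→.X./.OO/.XX
ply 3, O at XX./.OO/.X. | (0,2)=+1→XXO/.OO/.X.*; (1,0)=+1→XX./OOO/.X.; (2,0)=+1→XX./.OO/OX.; (2,2)=+1→XX./.OO/.XO
ply 4, X at XXO/.OO/.X. | (1,0)=-1→XXO/XOO/.X.*; (2,0)=-1→XXO/.OO/XX.; (2,2)=-1→XXO/.OO/.XX
ply 5, O at XXO/XOO/.X. | (2,0)=+1→XXO/XOO/OX.*; (2,2)=-1→XXO/XOO/.XO
ply 6: XXO/XOO/OX. is terminal -1 (X); from .X./..O/.X. depth 6

O's best at [.X./..O/.X.]: (1,1)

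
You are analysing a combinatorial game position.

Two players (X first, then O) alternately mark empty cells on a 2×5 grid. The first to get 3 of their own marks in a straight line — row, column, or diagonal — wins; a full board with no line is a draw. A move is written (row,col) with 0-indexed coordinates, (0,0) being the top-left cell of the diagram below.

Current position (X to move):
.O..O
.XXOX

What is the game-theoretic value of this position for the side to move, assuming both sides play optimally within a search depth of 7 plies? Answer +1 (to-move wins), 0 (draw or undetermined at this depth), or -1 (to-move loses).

value(.O..O/.XXOX, X) = +1

p1 X@[.O..O/.XXOX]: (0,0)[XO..O/.XXOX]+0 (0,2)[.OX.O/.XXOX]+0 (0,3)[.O.XO/.XXOX]+0 (1,0)[.O..O/XXXOX]+1*
p2 O@[.O..O/XXXOX] terminal -1; root [.O..O/.XXOX] d7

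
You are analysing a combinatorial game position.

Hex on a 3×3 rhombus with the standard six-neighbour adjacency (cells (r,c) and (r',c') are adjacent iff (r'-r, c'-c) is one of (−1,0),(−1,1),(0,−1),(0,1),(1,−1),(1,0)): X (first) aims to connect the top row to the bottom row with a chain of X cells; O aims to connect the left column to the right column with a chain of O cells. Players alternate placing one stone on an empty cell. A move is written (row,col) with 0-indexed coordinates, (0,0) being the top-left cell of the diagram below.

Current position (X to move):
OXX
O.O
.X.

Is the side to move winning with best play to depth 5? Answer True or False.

[OXX/O.O/.X.] X move#1: (1,1):+1/OXX/OXO/.X.*, (2,0):-1/OXX/O.O/XX., (2,2):-1/OXX/O.O/.XX
[OXX/OXO/.X.] end (terminal -1, O#2); searched OXX/O.O/.X. to 5

X winning at [OXX/O.O/.X.]: True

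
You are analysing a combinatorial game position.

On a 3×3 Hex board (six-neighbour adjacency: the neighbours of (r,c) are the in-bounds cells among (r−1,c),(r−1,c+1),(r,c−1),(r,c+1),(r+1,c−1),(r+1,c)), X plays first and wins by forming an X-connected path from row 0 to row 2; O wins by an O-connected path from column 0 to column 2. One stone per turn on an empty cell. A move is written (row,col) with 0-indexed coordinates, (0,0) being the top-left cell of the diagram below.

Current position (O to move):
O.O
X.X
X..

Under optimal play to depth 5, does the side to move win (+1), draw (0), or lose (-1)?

value(O.O/X.X/X.., O) = +1

ply 1, O at O.O/X.X/X.. | (0,1)=+1→OOO/X.X/X..*; (1,1)=-1→O.O/XOX/X..; (2,1)=-1→O.O/X.X/XO.; (2,2)=-1→O.O/X.X/X.O
ply 2: OOO/X.X/X.. is terminal -1 (X); from O.O/X.X/X.. depth 5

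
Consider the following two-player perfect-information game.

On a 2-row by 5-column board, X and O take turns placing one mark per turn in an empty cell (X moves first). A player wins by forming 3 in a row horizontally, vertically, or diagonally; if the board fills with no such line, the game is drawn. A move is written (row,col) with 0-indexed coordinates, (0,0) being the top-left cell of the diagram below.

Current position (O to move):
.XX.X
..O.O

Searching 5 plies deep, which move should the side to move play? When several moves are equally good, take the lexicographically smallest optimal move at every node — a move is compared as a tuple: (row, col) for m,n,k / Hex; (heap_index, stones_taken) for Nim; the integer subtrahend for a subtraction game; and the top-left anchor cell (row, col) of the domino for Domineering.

[.XX.X/..O.O] O move#1: (0,0):-1/OXX.X/..O.O, (0,3):-1/.XXOX/..O.O, (1,0):-1/.XX.X/O.O.O, (1,1):-1/.XX.X/.OO.O, (1,3):+1/.XX.X/..OOO*
[.XX.X/..OOO] end (terminal -1, X#2); searched .XX.X/..O.O to 5

O's best at [.XX.X/..O.O]: (1,3)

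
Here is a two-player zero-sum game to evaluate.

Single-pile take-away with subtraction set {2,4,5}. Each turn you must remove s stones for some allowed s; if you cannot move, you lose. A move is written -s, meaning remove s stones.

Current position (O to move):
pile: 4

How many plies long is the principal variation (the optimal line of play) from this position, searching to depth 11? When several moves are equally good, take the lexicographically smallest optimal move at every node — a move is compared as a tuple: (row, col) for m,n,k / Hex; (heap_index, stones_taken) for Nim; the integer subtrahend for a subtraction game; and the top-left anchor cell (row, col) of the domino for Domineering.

[4] O move#1: -2:-1/2, -4:+1/0*
[0] end (terminal -1, X#2); searched 4 to 11

PV length from [4]: 1 ply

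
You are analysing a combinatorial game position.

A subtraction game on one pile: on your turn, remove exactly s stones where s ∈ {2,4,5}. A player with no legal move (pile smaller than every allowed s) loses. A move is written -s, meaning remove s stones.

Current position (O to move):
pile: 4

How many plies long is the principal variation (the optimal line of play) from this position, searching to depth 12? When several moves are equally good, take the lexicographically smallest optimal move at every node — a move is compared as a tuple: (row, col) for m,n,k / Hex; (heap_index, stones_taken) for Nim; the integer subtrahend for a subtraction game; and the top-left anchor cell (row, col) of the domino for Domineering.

PV length from [4]: 1 ply

p1 O@[4]: -2[2]-1 -4[0]+1*
p2 X@[0] terminal -1; root [4] d12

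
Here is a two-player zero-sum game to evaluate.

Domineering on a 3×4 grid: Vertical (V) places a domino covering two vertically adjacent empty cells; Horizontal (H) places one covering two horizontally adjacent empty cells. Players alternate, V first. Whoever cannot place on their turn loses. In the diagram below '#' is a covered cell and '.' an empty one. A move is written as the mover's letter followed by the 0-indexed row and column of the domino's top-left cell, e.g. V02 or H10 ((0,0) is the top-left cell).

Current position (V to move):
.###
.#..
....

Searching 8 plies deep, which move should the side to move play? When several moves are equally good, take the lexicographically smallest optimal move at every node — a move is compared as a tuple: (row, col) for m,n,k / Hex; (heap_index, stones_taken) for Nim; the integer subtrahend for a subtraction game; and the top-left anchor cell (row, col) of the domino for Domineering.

[.###/.#../....] V move#1: V00:-1/####/##../...., V10:-1/.###/##../#..., V12:+1/.###/.##./..#.*, V13:+1/.###/.#.#/...#
[.###/.##./..#.] H move#2: H20:-1/.###/.##./###.*
[.###/.##./###.] V move#3: V00:+1/####/###./###.*, V13:+1/.###/.###/####
[####/###./###.] end (terminal -1, H#4); searched .###/.#../.... to 8

V's best at [.###/.#../....]: V12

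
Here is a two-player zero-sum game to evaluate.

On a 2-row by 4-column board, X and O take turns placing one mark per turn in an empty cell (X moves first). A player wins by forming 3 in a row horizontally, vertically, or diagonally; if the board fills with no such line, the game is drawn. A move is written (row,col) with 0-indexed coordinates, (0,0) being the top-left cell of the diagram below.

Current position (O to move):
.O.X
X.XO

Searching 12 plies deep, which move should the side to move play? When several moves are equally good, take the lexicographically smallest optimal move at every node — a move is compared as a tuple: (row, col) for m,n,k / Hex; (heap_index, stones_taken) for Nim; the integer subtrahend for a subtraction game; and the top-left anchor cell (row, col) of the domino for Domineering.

p1 O@[.O.X/X.XO]: (0,0)[OO.X/X.XO]-1 (0,2)[.OOX/X.XO]-1 (1,1)[.O.X/XOXO]+0*
p2 X@[.O.X/XOXO]: (0,0)[XO.X/XOXO]+0* (0,2)[.OXX/XOXO]+0
p3 O@[XO.X/XOXO]: (0,2)[XOOX/XOXO]+0*
p4 X@[XOOX/XOXO] terminal +0; root [.O.X/X.XO] d12

O's best at [.O.X/X.XO]: (1,1)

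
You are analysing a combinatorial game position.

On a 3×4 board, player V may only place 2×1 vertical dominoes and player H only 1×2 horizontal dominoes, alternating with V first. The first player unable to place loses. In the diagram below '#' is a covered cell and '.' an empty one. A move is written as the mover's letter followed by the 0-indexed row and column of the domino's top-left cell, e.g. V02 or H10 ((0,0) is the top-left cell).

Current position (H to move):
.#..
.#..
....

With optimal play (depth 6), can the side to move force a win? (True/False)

p1 H@[.#../.#../....]: H02[.###/.#../....]-1 H12[.#../.###/....]+1* H20[.#../.#../##..]-1 H21[.#../.#../.##.]-1 H22[.#../.#../..##]-1
p2 V@[.#../.###/....]: V00[##../####/....]-1* V10[.#../####/#...]-1
p3 H@[##../####/....]: H02[####/####/....]+1* H20[##../####/##..]+1 H21[##../####/.##.]+1 H22[##../####/..##]+1
p4 V@[####/####/....] terminal -1; root [.#../.#../....] d6

H winning at [.#../.#../....]: True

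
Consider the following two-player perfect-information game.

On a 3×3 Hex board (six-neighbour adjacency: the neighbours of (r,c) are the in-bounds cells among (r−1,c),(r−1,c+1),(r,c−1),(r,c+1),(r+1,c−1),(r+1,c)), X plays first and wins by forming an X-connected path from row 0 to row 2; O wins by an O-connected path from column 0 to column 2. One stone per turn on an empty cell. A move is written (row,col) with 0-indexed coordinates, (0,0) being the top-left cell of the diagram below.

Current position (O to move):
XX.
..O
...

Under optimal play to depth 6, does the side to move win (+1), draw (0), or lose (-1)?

value(XX./..O/..., O) = +1

p1 O@[XX./..O/...]: (0,2)[XXO/..O/...]-1 (1,0)[XX./O.O/...]-1 (1,1)[XX./.OO/...]+1* (2,0)[XX./..O/O..]+1 (2,1)[XX./..O/.O.]-1 (2,2)[XX./..O/..O]-1
p2 X@[XX./.OO/...]: (0,2)[XXX/.OO/...]-1* (1,0)[XX./XOO/...]-1 (2,0)[XX./.OO/X..]-1 (2,1)[XX./.OO/.X.]-1 (2,2)[XX./.OO/..X]-1
p3 O@[XXX/.OO/...]: (1,0)[XXX/OOO/...]+1* (2,0)[XXX/.OO/O..]+1 (2,1)[XXX/.OO/.O.]+1 (2,2)[XXX/.OO/..O]+1
p4 X@[XXX/OOO/...] terminal -1; root [XX./..O/...] d6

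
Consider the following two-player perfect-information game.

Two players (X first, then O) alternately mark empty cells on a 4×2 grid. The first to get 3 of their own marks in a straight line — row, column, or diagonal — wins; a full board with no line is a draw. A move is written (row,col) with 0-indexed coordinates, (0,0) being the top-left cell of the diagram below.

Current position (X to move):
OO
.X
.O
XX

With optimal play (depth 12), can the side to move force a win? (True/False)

X winning at [OO/.X/.O/XX]: False

[OO/.X/.O/XX] X move#1: (1,0):+0/OO/XX/.O/XX*, (2,0):+0/OO/.X/XO/XX
[OO/XX/.O/XX] O move#2: (2,0):+0/OO/XX/OO/XX*
[OO/XX/OO/XX] end (terminal +0, X#3); searched OO/.X/.O/XX to 12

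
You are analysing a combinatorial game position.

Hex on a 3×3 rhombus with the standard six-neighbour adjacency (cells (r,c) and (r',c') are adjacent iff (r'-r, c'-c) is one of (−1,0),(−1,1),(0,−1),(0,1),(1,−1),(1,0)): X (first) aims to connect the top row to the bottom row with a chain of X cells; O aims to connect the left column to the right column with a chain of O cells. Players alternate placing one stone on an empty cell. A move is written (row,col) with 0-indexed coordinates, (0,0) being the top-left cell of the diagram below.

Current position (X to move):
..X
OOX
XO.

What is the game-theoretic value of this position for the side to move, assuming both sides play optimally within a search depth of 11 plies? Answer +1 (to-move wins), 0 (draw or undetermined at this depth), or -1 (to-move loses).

[..X/OOX/XO.] X move#1: (0,0):-1/X.X/OOX/XO., (0,1):-1/.XX/OOX/XO., (2,2):+1/..X/OOX/XOX*
[..X/OOX/XOX] end (terminal -1, O#2); searched ..X/OOX/XO. to 11

value(..X/OOX/XO., X) = +1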